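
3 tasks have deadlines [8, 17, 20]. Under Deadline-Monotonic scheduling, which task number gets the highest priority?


Sort tasks by relative deadline (ascending):
  Task 1: deadline = 8
  Task 2: deadline = 17
  Task 3: deadline = 20
Priority order (highest first): [1, 2, 3]
Highest priority task = 1

1


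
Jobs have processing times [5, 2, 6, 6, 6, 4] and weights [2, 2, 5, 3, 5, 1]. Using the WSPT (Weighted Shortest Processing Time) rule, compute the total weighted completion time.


Compute p/w ratios and sort ascending (WSPT): [(2, 2), (6, 5), (6, 5), (6, 3), (5, 2), (4, 1)]
Compute weighted completion times:
  Job (p=2,w=2): C=2, w*C=2*2=4
  Job (p=6,w=5): C=8, w*C=5*8=40
  Job (p=6,w=5): C=14, w*C=5*14=70
  Job (p=6,w=3): C=20, w*C=3*20=60
  Job (p=5,w=2): C=25, w*C=2*25=50
  Job (p=4,w=1): C=29, w*C=1*29=29
Total weighted completion time = 253

253


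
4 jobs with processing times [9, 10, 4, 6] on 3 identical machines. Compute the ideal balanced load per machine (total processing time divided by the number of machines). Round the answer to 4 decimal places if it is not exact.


Total processing time = 9 + 10 + 4 + 6 = 29
Number of machines = 3
Ideal balanced load = 29 / 3 = 9.6667

9.6667


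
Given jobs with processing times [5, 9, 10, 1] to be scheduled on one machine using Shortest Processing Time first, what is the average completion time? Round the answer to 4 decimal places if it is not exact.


Sort jobs by processing time (SPT order): [1, 5, 9, 10]
Compute completion times sequentially:
  Job 1: processing = 1, completes at 1
  Job 2: processing = 5, completes at 6
  Job 3: processing = 9, completes at 15
  Job 4: processing = 10, completes at 25
Sum of completion times = 47
Average completion time = 47/4 = 11.75

11.75


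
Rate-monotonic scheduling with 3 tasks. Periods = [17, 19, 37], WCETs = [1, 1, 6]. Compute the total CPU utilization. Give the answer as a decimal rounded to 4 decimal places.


Compute individual utilizations (exact fractions):
  Task 1: C/T = 1/17 (approx. 0.0588)
  Task 2: C/T = 1/19 (approx. 0.0526)
  Task 3: C/T = 6/37 (approx. 0.1622)
Total utilization U = 1/17 + 1/19 + 6/37 = 3270/11951
Rounded to 4 decimal places: U = 0.2736
RM (Liu & Layland) bound for 3 tasks = 0.779763; compare with U = 3270/11951 (approx. 0.273617)
U <= bound, so schedulable by RM sufficient condition.

0.2736


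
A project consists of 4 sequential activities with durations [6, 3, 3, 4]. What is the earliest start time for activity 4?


Activity 4 starts after activities 1 through 3 complete.
Predecessor durations: [6, 3, 3]
ES = 6 + 3 + 3 = 12

12


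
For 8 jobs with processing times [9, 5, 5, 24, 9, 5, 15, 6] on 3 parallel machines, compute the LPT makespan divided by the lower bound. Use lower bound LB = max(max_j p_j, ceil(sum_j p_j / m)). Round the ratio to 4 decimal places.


LPT order: [24, 15, 9, 9, 6, 5, 5, 5]
Machine loads after assignment: [24, 26, 28]
LPT makespan = 28
Lower bound = max(max_job, ceil(total/3)) = max(24, 26) = 26
Ratio = 28 / 26 = 1.0769

1.0769


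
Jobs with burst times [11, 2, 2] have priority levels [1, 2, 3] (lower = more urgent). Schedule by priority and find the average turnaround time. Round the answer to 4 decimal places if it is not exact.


Sort by priority (ascending = highest first):
Order: [(1, 11), (2, 2), (3, 2)]
Completion times:
  Priority 1, burst=11, C=11
  Priority 2, burst=2, C=13
  Priority 3, burst=2, C=15
Average turnaround = 39/3 = 13.0

13.0


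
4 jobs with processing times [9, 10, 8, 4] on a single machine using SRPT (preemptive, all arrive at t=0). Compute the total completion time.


Since all jobs arrive at t=0, SRPT equals SPT ordering.
SPT order: [4, 8, 9, 10]
Completion times:
  Job 1: p=4, C=4
  Job 2: p=8, C=12
  Job 3: p=9, C=21
  Job 4: p=10, C=31
Total completion time = 4 + 12 + 21 + 31 = 68

68


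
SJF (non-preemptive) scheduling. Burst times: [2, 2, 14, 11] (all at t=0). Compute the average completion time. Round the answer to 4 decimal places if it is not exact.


SJF order (ascending): [2, 2, 11, 14]
Completion times:
  Job 1: burst=2, C=2
  Job 2: burst=2, C=4
  Job 3: burst=11, C=15
  Job 4: burst=14, C=29
Average completion = 50/4 = 12.5

12.5


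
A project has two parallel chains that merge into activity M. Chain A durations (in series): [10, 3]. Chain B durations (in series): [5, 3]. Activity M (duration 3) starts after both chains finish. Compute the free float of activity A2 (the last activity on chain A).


ES(A2) = sum of predecessors on chain A = 10
EF(A2) = ES + duration = 10 + 3 = 13
Successor of A2 is M. ES(M) = max(sum(A), sum(B)) = max(13, 8) = 13
Free float = ES(successor) - EF(current) = 13 - 13 = 0

0


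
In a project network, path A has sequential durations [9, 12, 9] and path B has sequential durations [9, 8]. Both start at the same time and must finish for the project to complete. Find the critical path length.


Path A total = 9 + 12 + 9 = 30
Path B total = 9 + 8 = 17
Critical path = longest path = max(30, 17) = 30

30


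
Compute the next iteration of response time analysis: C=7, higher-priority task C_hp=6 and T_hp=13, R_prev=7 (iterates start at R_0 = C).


R_next = C + ceil(R_prev / T_hp) * C_hp
ceil(7 / 13) = ceil(0.5385) = 1
Interference = 1 * 6 = 6
R_next = 7 + 6 = 13

13


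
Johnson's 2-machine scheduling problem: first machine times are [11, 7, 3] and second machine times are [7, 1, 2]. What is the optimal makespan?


Apply Johnson's rule:
  Group 1 (a <= b): []
  Group 2 (a > b): [(1, 11, 7), (3, 3, 2), (2, 7, 1)]
Optimal job order: [1, 3, 2]
Schedule:
  Job 1: M1 done at 11, M2 done at 18
  Job 3: M1 done at 14, M2 done at 20
  Job 2: M1 done at 21, M2 done at 22
Makespan = 22

22


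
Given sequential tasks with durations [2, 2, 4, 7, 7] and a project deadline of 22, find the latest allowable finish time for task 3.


LF(activity 3) = deadline - sum of successor durations
Successors: activities 4 through 5 with durations [7, 7]
Sum of successor durations = 14
LF = 22 - 14 = 8

8


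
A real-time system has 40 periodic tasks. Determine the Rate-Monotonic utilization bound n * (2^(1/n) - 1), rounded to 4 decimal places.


Compute 2^(1/40) = 1.0174796921
Subtract 1: 1.0174796921 - 1 = 0.0174796921
Multiply by n: 40 * 0.0174796921 = 0.6991876840
Round to 4 dp: 0.6992

0.6992


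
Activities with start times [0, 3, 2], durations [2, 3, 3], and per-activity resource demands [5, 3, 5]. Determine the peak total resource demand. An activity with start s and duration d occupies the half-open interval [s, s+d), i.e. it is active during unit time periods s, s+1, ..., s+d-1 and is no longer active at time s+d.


Each activity i is active on [start_i, start_i + duration_i).
Compute total resource usage per time slot:
  t=0: active resources = [5], total = 5
  t=1: active resources = [5], total = 5
  t=2: active resources = [5], total = 5
  t=3: active resources = [3, 5], total = 8
  t=4: active resources = [3, 5], total = 8
  t=5: active resources = [3], total = 3
Peak resource demand = 8

8


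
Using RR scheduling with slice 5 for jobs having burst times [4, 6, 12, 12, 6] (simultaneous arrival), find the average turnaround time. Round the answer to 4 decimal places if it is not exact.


Time quantum = 5
Execution trace:
  J1 runs 4 units, time = 4
  J2 runs 5 units, time = 9
  J3 runs 5 units, time = 14
  J4 runs 5 units, time = 19
  J5 runs 5 units, time = 24
  J2 runs 1 units, time = 25
  J3 runs 5 units, time = 30
  J4 runs 5 units, time = 35
  J5 runs 1 units, time = 36
  J3 runs 2 units, time = 38
  J4 runs 2 units, time = 40
Finish times: [4, 25, 38, 40, 36]
Average turnaround = 143/5 = 28.6

28.6


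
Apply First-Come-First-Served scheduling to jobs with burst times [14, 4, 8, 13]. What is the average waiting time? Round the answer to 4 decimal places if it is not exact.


FCFS order (as given): [14, 4, 8, 13]
Waiting times:
  Job 1: wait = 0
  Job 2: wait = 14
  Job 3: wait = 18
  Job 4: wait = 26
Sum of waiting times = 58
Average waiting time = 58/4 = 14.5

14.5


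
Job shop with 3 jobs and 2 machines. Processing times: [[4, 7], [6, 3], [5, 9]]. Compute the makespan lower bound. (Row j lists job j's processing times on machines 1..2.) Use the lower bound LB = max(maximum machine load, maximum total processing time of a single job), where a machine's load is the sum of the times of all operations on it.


Machine loads:
  Machine 1: 4 + 6 + 5 = 15
  Machine 2: 7 + 3 + 9 = 19
Max machine load = 19
Job totals:
  Job 1: 11
  Job 2: 9
  Job 3: 14
Max job total = 14
Lower bound = max(19, 14) = 19

19


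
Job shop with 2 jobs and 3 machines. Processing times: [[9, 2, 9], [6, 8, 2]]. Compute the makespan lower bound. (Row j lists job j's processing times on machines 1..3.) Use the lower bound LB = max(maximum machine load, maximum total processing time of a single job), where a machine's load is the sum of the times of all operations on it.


Machine loads:
  Machine 1: 9 + 6 = 15
  Machine 2: 2 + 8 = 10
  Machine 3: 9 + 2 = 11
Max machine load = 15
Job totals:
  Job 1: 20
  Job 2: 16
Max job total = 20
Lower bound = max(15, 20) = 20

20


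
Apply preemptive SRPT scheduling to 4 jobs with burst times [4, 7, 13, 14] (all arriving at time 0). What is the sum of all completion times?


Since all jobs arrive at t=0, SRPT equals SPT ordering.
SPT order: [4, 7, 13, 14]
Completion times:
  Job 1: p=4, C=4
  Job 2: p=7, C=11
  Job 3: p=13, C=24
  Job 4: p=14, C=38
Total completion time = 4 + 11 + 24 + 38 = 77

77


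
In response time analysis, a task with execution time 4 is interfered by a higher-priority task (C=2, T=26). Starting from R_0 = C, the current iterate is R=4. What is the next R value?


R_next = C + ceil(R_prev / T_hp) * C_hp
ceil(4 / 26) = ceil(0.1538) = 1
Interference = 1 * 2 = 2
R_next = 4 + 2 = 6

6


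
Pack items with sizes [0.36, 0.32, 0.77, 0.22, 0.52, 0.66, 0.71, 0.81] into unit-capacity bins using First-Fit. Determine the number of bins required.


Place items sequentially using First-Fit:
  Item 0.36 -> new Bin 1
  Item 0.32 -> Bin 1 (now 0.68)
  Item 0.77 -> new Bin 2
  Item 0.22 -> Bin 1 (now 0.9)
  Item 0.52 -> new Bin 3
  Item 0.66 -> new Bin 4
  Item 0.71 -> new Bin 5
  Item 0.81 -> new Bin 6
Total bins used = 6

6


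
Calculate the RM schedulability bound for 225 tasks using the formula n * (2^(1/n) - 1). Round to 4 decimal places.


Compute 2^(1/225) = 1.0030854042
Subtract 1: 1.0030854042 - 1 = 0.0030854042
Multiply by n: 225 * 0.0030854042 = 0.6942159450
Round to 4 dp: 0.6942

0.6942


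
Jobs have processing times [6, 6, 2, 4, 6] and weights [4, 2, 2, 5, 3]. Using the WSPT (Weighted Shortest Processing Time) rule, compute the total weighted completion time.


Compute p/w ratios and sort ascending (WSPT): [(4, 5), (2, 2), (6, 4), (6, 3), (6, 2)]
Compute weighted completion times:
  Job (p=4,w=5): C=4, w*C=5*4=20
  Job (p=2,w=2): C=6, w*C=2*6=12
  Job (p=6,w=4): C=12, w*C=4*12=48
  Job (p=6,w=3): C=18, w*C=3*18=54
  Job (p=6,w=2): C=24, w*C=2*24=48
Total weighted completion time = 182

182


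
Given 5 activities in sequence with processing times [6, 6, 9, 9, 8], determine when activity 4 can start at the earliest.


Activity 4 starts after activities 1 through 3 complete.
Predecessor durations: [6, 6, 9]
ES = 6 + 6 + 9 = 21

21


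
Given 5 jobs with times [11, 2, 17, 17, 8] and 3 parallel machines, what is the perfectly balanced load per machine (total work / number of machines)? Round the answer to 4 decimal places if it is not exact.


Total processing time = 11 + 2 + 17 + 17 + 8 = 55
Number of machines = 3
Ideal balanced load = 55 / 3 = 18.3333

18.3333


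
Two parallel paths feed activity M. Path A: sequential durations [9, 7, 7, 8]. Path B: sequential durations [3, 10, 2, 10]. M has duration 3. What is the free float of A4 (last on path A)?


ES(A4) = sum of predecessors on chain A = 23
EF(A4) = ES + duration = 23 + 8 = 31
Successor of A4 is M. ES(M) = max(sum(A), sum(B)) = max(31, 25) = 31
Free float = ES(successor) - EF(current) = 31 - 31 = 0

0


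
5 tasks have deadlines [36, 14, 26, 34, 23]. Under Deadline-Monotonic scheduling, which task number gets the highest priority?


Sort tasks by relative deadline (ascending):
  Task 2: deadline = 14
  Task 5: deadline = 23
  Task 3: deadline = 26
  Task 4: deadline = 34
  Task 1: deadline = 36
Priority order (highest first): [2, 5, 3, 4, 1]
Highest priority task = 2

2


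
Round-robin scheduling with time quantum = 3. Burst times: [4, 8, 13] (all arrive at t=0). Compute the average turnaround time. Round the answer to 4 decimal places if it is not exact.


Time quantum = 3
Execution trace:
  J1 runs 3 units, time = 3
  J2 runs 3 units, time = 6
  J3 runs 3 units, time = 9
  J1 runs 1 units, time = 10
  J2 runs 3 units, time = 13
  J3 runs 3 units, time = 16
  J2 runs 2 units, time = 18
  J3 runs 3 units, time = 21
  J3 runs 3 units, time = 24
  J3 runs 1 units, time = 25
Finish times: [10, 18, 25]
Average turnaround = 53/3 = 17.6667

17.6667


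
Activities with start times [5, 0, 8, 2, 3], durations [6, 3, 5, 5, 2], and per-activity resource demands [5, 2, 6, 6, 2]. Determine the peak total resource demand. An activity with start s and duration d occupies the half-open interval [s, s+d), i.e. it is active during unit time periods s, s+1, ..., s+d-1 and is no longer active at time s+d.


Each activity i is active on [start_i, start_i + duration_i).
Compute total resource usage per time slot:
  t=0: active resources = [2], total = 2
  t=1: active resources = [2], total = 2
  t=2: active resources = [2, 6], total = 8
  t=3: active resources = [6, 2], total = 8
  t=4: active resources = [6, 2], total = 8
  t=5: active resources = [5, 6], total = 11
  t=6: active resources = [5, 6], total = 11
  t=7: active resources = [5], total = 5
  t=8: active resources = [5, 6], total = 11
  t=9: active resources = [5, 6], total = 11
  t=10: active resources = [5, 6], total = 11
  t=11: active resources = [6], total = 6
  t=12: active resources = [6], total = 6
Peak resource demand = 11

11


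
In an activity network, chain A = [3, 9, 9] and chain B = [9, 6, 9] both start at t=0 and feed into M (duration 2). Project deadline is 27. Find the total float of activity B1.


Forward pass: ES(B1) = sum of predecessors on chain B = 0
EF = ES + duration = 0 + 9 = 9
Backward pass: LF(M) = deadline = 27; LS(M) = 27 - 2 = 25
LF(B1) = LS(M) - sum(successors on chain B) = 25 - 15 = 10
LS = LF - duration = 10 - 9 = 1
Total float = LS - ES = 1 - 0 = 1

1


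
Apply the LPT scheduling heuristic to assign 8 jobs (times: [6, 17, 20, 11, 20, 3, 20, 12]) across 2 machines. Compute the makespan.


Sort jobs in decreasing order (LPT): [20, 20, 20, 17, 12, 11, 6, 3]
Assign each job to the least loaded machine:
  Machine 1: jobs [20, 20, 11, 3], load = 54
  Machine 2: jobs [20, 17, 12, 6], load = 55
Makespan = max load = 55

55


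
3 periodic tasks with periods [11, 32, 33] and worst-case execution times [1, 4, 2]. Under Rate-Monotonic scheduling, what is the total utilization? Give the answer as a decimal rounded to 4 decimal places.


Compute individual utilizations (exact fractions):
  Task 1: C/T = 1/11 (approx. 0.0909)
  Task 2: C/T = 4/32 = 1/8 (approx. 0.125)
  Task 3: C/T = 2/33 (approx. 0.0606)
Total utilization U = 1/11 + 1/8 + 2/33 = 73/264
Rounded to 4 decimal places: U = 0.2765
RM (Liu & Layland) bound for 3 tasks = 0.779763; compare with U = 73/264 (approx. 0.276515)
U <= bound, so schedulable by RM sufficient condition.

0.2765


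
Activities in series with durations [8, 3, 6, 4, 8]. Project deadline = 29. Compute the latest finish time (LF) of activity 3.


LF(activity 3) = deadline - sum of successor durations
Successors: activities 4 through 5 with durations [4, 8]
Sum of successor durations = 12
LF = 29 - 12 = 17

17


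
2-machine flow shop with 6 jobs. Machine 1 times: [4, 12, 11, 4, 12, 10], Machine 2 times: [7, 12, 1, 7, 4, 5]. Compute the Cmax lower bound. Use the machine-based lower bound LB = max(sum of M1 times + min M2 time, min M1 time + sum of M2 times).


LB1 = sum(M1 times) + min(M2 times) = 53 + 1 = 54
LB2 = min(M1 times) + sum(M2 times) = 4 + 36 = 40
Lower bound = max(LB1, LB2) = max(54, 40) = 54

54


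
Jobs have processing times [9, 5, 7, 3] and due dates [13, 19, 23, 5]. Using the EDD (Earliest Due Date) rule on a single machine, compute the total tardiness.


Sort by due date (EDD order): [(3, 5), (9, 13), (5, 19), (7, 23)]
Compute completion times and tardiness:
  Job 1: p=3, d=5, C=3, tardiness=max(0,3-5)=0
  Job 2: p=9, d=13, C=12, tardiness=max(0,12-13)=0
  Job 3: p=5, d=19, C=17, tardiness=max(0,17-19)=0
  Job 4: p=7, d=23, C=24, tardiness=max(0,24-23)=1
Total tardiness = 1

1


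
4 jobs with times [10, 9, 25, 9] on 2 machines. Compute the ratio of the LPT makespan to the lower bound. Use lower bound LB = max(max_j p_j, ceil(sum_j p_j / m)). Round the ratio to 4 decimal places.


LPT order: [25, 10, 9, 9]
Machine loads after assignment: [25, 28]
LPT makespan = 28
Lower bound = max(max_job, ceil(total/2)) = max(25, 27) = 27
Ratio = 28 / 27 = 1.037

1.037


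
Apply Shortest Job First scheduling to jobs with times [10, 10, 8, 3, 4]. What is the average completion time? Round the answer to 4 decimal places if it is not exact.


SJF order (ascending): [3, 4, 8, 10, 10]
Completion times:
  Job 1: burst=3, C=3
  Job 2: burst=4, C=7
  Job 3: burst=8, C=15
  Job 4: burst=10, C=25
  Job 5: burst=10, C=35
Average completion = 85/5 = 17.0

17.0


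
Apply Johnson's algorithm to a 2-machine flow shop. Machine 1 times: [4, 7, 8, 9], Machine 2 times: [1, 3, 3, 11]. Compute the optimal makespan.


Apply Johnson's rule:
  Group 1 (a <= b): [(4, 9, 11)]
  Group 2 (a > b): [(2, 7, 3), (3, 8, 3), (1, 4, 1)]
Optimal job order: [4, 2, 3, 1]
Schedule:
  Job 4: M1 done at 9, M2 done at 20
  Job 2: M1 done at 16, M2 done at 23
  Job 3: M1 done at 24, M2 done at 27
  Job 1: M1 done at 28, M2 done at 29
Makespan = 29

29


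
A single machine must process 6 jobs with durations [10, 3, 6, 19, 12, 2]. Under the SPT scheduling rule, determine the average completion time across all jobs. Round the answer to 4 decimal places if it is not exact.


Sort jobs by processing time (SPT order): [2, 3, 6, 10, 12, 19]
Compute completion times sequentially:
  Job 1: processing = 2, completes at 2
  Job 2: processing = 3, completes at 5
  Job 3: processing = 6, completes at 11
  Job 4: processing = 10, completes at 21
  Job 5: processing = 12, completes at 33
  Job 6: processing = 19, completes at 52
Sum of completion times = 124
Average completion time = 124/6 = 20.6667

20.6667


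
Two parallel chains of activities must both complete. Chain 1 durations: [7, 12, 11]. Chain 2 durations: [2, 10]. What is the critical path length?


Path A total = 7 + 12 + 11 = 30
Path B total = 2 + 10 = 12
Critical path = longest path = max(30, 12) = 30

30


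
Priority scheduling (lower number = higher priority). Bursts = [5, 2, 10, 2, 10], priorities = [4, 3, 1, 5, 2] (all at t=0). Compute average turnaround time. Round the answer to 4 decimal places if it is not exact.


Sort by priority (ascending = highest first):
Order: [(1, 10), (2, 10), (3, 2), (4, 5), (5, 2)]
Completion times:
  Priority 1, burst=10, C=10
  Priority 2, burst=10, C=20
  Priority 3, burst=2, C=22
  Priority 4, burst=5, C=27
  Priority 5, burst=2, C=29
Average turnaround = 108/5 = 21.6

21.6


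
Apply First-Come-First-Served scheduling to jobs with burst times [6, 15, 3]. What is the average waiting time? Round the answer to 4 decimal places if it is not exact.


FCFS order (as given): [6, 15, 3]
Waiting times:
  Job 1: wait = 0
  Job 2: wait = 6
  Job 3: wait = 21
Sum of waiting times = 27
Average waiting time = 27/3 = 9.0

9.0


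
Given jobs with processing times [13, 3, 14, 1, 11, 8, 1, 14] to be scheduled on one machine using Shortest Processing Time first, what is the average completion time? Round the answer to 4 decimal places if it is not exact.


Sort jobs by processing time (SPT order): [1, 1, 3, 8, 11, 13, 14, 14]
Compute completion times sequentially:
  Job 1: processing = 1, completes at 1
  Job 2: processing = 1, completes at 2
  Job 3: processing = 3, completes at 5
  Job 4: processing = 8, completes at 13
  Job 5: processing = 11, completes at 24
  Job 6: processing = 13, completes at 37
  Job 7: processing = 14, completes at 51
  Job 8: processing = 14, completes at 65
Sum of completion times = 198
Average completion time = 198/8 = 24.75

24.75


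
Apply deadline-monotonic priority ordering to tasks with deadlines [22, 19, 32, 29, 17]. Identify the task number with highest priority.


Sort tasks by relative deadline (ascending):
  Task 5: deadline = 17
  Task 2: deadline = 19
  Task 1: deadline = 22
  Task 4: deadline = 29
  Task 3: deadline = 32
Priority order (highest first): [5, 2, 1, 4, 3]
Highest priority task = 5

5


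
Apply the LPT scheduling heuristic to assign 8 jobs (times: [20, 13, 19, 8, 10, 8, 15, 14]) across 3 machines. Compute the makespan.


Sort jobs in decreasing order (LPT): [20, 19, 15, 14, 13, 10, 8, 8]
Assign each job to the least loaded machine:
  Machine 1: jobs [20, 10, 8], load = 38
  Machine 2: jobs [19, 13], load = 32
  Machine 3: jobs [15, 14, 8], load = 37
Makespan = max load = 38

38


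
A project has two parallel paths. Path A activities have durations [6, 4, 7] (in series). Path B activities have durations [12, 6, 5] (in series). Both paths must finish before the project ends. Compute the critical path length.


Path A total = 6 + 4 + 7 = 17
Path B total = 12 + 6 + 5 = 23
Critical path = longest path = max(17, 23) = 23

23


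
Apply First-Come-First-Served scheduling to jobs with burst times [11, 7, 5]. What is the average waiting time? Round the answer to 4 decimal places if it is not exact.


FCFS order (as given): [11, 7, 5]
Waiting times:
  Job 1: wait = 0
  Job 2: wait = 11
  Job 3: wait = 18
Sum of waiting times = 29
Average waiting time = 29/3 = 9.6667

9.6667


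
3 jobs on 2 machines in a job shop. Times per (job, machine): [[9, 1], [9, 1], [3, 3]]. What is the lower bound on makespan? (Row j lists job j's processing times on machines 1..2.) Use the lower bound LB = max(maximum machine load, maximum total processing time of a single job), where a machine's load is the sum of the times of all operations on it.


Machine loads:
  Machine 1: 9 + 9 + 3 = 21
  Machine 2: 1 + 1 + 3 = 5
Max machine load = 21
Job totals:
  Job 1: 10
  Job 2: 10
  Job 3: 6
Max job total = 10
Lower bound = max(21, 10) = 21

21


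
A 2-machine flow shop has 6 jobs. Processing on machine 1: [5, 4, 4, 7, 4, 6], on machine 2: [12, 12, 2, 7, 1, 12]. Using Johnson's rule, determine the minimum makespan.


Apply Johnson's rule:
  Group 1 (a <= b): [(2, 4, 12), (1, 5, 12), (6, 6, 12), (4, 7, 7)]
  Group 2 (a > b): [(3, 4, 2), (5, 4, 1)]
Optimal job order: [2, 1, 6, 4, 3, 5]
Schedule:
  Job 2: M1 done at 4, M2 done at 16
  Job 1: M1 done at 9, M2 done at 28
  Job 6: M1 done at 15, M2 done at 40
  Job 4: M1 done at 22, M2 done at 47
  Job 3: M1 done at 26, M2 done at 49
  Job 5: M1 done at 30, M2 done at 50
Makespan = 50

50


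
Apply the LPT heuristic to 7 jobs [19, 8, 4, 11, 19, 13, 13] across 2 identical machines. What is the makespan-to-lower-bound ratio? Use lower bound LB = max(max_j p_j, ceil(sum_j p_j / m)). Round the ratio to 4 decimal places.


LPT order: [19, 19, 13, 13, 11, 8, 4]
Machine loads after assignment: [43, 44]
LPT makespan = 44
Lower bound = max(max_job, ceil(total/2)) = max(19, 44) = 44
Ratio = 44 / 44 = 1.0

1.0


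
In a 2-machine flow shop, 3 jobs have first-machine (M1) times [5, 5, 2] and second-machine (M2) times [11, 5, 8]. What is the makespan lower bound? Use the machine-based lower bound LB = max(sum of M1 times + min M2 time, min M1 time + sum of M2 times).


LB1 = sum(M1 times) + min(M2 times) = 12 + 5 = 17
LB2 = min(M1 times) + sum(M2 times) = 2 + 24 = 26
Lower bound = max(LB1, LB2) = max(17, 26) = 26

26


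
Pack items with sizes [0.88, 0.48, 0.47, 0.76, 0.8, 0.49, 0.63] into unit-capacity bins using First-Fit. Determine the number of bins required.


Place items sequentially using First-Fit:
  Item 0.88 -> new Bin 1
  Item 0.48 -> new Bin 2
  Item 0.47 -> Bin 2 (now 0.95)
  Item 0.76 -> new Bin 3
  Item 0.8 -> new Bin 4
  Item 0.49 -> new Bin 5
  Item 0.63 -> new Bin 6
Total bins used = 6

6


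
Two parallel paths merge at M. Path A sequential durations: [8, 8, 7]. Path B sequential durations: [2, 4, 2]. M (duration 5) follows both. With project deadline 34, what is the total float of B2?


Forward pass: ES(B2) = sum of predecessors on chain B = 2
EF = ES + duration = 2 + 4 = 6
Backward pass: LF(M) = deadline = 34; LS(M) = 34 - 5 = 29
LF(B2) = LS(M) - sum(successors on chain B) = 29 - 2 = 27
LS = LF - duration = 27 - 4 = 23
Total float = LS - ES = 23 - 2 = 21

21


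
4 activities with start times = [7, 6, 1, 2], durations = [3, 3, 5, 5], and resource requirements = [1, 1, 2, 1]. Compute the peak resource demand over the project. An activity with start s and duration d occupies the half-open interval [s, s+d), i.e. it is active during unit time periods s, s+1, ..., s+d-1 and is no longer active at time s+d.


Each activity i is active on [start_i, start_i + duration_i).
Compute total resource usage per time slot:
  t=0: active resources = [], total = 0
  t=1: active resources = [2], total = 2
  t=2: active resources = [2, 1], total = 3
  t=3: active resources = [2, 1], total = 3
  t=4: active resources = [2, 1], total = 3
  t=5: active resources = [2, 1], total = 3
  t=6: active resources = [1, 1], total = 2
  t=7: active resources = [1, 1], total = 2
  t=8: active resources = [1, 1], total = 2
  t=9: active resources = [1], total = 1
Peak resource demand = 3

3


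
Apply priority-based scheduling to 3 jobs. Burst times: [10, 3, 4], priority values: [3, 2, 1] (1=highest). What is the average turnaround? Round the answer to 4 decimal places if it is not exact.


Sort by priority (ascending = highest first):
Order: [(1, 4), (2, 3), (3, 10)]
Completion times:
  Priority 1, burst=4, C=4
  Priority 2, burst=3, C=7
  Priority 3, burst=10, C=17
Average turnaround = 28/3 = 9.3333

9.3333


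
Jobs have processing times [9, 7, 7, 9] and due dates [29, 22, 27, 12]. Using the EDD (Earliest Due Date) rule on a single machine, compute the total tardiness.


Sort by due date (EDD order): [(9, 12), (7, 22), (7, 27), (9, 29)]
Compute completion times and tardiness:
  Job 1: p=9, d=12, C=9, tardiness=max(0,9-12)=0
  Job 2: p=7, d=22, C=16, tardiness=max(0,16-22)=0
  Job 3: p=7, d=27, C=23, tardiness=max(0,23-27)=0
  Job 4: p=9, d=29, C=32, tardiness=max(0,32-29)=3
Total tardiness = 3

3


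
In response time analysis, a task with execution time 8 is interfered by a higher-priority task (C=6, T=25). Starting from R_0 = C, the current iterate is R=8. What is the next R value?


R_next = C + ceil(R_prev / T_hp) * C_hp
ceil(8 / 25) = ceil(0.32) = 1
Interference = 1 * 6 = 6
R_next = 8 + 6 = 14

14


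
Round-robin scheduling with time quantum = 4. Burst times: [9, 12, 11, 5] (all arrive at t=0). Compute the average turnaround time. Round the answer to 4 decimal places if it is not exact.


Time quantum = 4
Execution trace:
  J1 runs 4 units, time = 4
  J2 runs 4 units, time = 8
  J3 runs 4 units, time = 12
  J4 runs 4 units, time = 16
  J1 runs 4 units, time = 20
  J2 runs 4 units, time = 24
  J3 runs 4 units, time = 28
  J4 runs 1 units, time = 29
  J1 runs 1 units, time = 30
  J2 runs 4 units, time = 34
  J3 runs 3 units, time = 37
Finish times: [30, 34, 37, 29]
Average turnaround = 130/4 = 32.5

32.5


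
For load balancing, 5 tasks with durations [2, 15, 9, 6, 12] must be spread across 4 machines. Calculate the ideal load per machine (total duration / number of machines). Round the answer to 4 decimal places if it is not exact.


Total processing time = 2 + 15 + 9 + 6 + 12 = 44
Number of machines = 4
Ideal balanced load = 44 / 4 = 11.0

11.0


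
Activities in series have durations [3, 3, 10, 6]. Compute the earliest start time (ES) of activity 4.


Activity 4 starts after activities 1 through 3 complete.
Predecessor durations: [3, 3, 10]
ES = 3 + 3 + 10 = 16

16


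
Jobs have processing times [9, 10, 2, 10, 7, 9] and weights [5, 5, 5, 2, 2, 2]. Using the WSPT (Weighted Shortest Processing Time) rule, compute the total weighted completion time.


Compute p/w ratios and sort ascending (WSPT): [(2, 5), (9, 5), (10, 5), (7, 2), (9, 2), (10, 2)]
Compute weighted completion times:
  Job (p=2,w=5): C=2, w*C=5*2=10
  Job (p=9,w=5): C=11, w*C=5*11=55
  Job (p=10,w=5): C=21, w*C=5*21=105
  Job (p=7,w=2): C=28, w*C=2*28=56
  Job (p=9,w=2): C=37, w*C=2*37=74
  Job (p=10,w=2): C=47, w*C=2*47=94
Total weighted completion time = 394

394


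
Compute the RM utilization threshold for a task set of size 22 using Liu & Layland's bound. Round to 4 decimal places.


Compute 2^(1/22) = 1.0320082797
Subtract 1: 1.0320082797 - 1 = 0.0320082797
Multiply by n: 22 * 0.0320082797 = 0.7041821534
Round to 4 dp: 0.7042

0.7042


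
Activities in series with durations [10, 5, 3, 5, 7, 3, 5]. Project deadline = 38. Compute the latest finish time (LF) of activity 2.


LF(activity 2) = deadline - sum of successor durations
Successors: activities 3 through 7 with durations [3, 5, 7, 3, 5]
Sum of successor durations = 23
LF = 38 - 23 = 15

15


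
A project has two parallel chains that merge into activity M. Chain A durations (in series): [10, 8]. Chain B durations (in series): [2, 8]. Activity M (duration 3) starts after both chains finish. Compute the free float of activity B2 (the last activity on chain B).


ES(B2) = sum of predecessors on chain B = 2
EF(B2) = ES + duration = 2 + 8 = 10
Successor of B2 is M. ES(M) = max(sum(A), sum(B)) = max(18, 10) = 18
Free float = ES(successor) - EF(current) = 18 - 10 = 8

8


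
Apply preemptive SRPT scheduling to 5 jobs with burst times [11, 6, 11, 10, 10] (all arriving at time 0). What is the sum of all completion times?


Since all jobs arrive at t=0, SRPT equals SPT ordering.
SPT order: [6, 10, 10, 11, 11]
Completion times:
  Job 1: p=6, C=6
  Job 2: p=10, C=16
  Job 3: p=10, C=26
  Job 4: p=11, C=37
  Job 5: p=11, C=48
Total completion time = 6 + 16 + 26 + 37 + 48 = 133

133


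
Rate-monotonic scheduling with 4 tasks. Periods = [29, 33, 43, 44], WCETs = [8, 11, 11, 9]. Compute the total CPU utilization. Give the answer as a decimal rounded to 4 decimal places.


Compute individual utilizations (exact fractions):
  Task 1: C/T = 8/29 (approx. 0.2759)
  Task 2: C/T = 11/33 = 1/3 (approx. 0.3333)
  Task 3: C/T = 11/43 (approx. 0.2558)
  Task 4: C/T = 9/44 (approx. 0.2045)
Total utilization U = 8/29 + 1/3 + 11/43 + 9/44 = 176053/164604
Rounded to 4 decimal places: U = 1.0696
RM (Liu & Layland) bound for 4 tasks = 0.756828; compare with U = 176053/164604 (approx. 1.069555)
U > 1, so the task set is not schedulable (processor overloaded).

1.0696


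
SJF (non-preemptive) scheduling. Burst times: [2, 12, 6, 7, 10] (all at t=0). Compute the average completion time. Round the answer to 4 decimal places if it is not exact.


SJF order (ascending): [2, 6, 7, 10, 12]
Completion times:
  Job 1: burst=2, C=2
  Job 2: burst=6, C=8
  Job 3: burst=7, C=15
  Job 4: burst=10, C=25
  Job 5: burst=12, C=37
Average completion = 87/5 = 17.4

17.4


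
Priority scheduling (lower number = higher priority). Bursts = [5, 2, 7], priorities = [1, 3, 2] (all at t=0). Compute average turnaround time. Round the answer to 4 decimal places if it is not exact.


Sort by priority (ascending = highest first):
Order: [(1, 5), (2, 7), (3, 2)]
Completion times:
  Priority 1, burst=5, C=5
  Priority 2, burst=7, C=12
  Priority 3, burst=2, C=14
Average turnaround = 31/3 = 10.3333

10.3333


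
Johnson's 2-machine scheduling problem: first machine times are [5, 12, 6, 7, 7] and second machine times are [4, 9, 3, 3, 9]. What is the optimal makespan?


Apply Johnson's rule:
  Group 1 (a <= b): [(5, 7, 9)]
  Group 2 (a > b): [(2, 12, 9), (1, 5, 4), (3, 6, 3), (4, 7, 3)]
Optimal job order: [5, 2, 1, 3, 4]
Schedule:
  Job 5: M1 done at 7, M2 done at 16
  Job 2: M1 done at 19, M2 done at 28
  Job 1: M1 done at 24, M2 done at 32
  Job 3: M1 done at 30, M2 done at 35
  Job 4: M1 done at 37, M2 done at 40
Makespan = 40

40


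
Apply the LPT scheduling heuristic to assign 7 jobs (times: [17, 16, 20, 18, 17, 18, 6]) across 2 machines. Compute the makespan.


Sort jobs in decreasing order (LPT): [20, 18, 18, 17, 17, 16, 6]
Assign each job to the least loaded machine:
  Machine 1: jobs [20, 17, 16, 6], load = 59
  Machine 2: jobs [18, 18, 17], load = 53
Makespan = max load = 59

59


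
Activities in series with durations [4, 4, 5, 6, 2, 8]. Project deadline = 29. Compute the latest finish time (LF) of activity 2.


LF(activity 2) = deadline - sum of successor durations
Successors: activities 3 through 6 with durations [5, 6, 2, 8]
Sum of successor durations = 21
LF = 29 - 21 = 8

8


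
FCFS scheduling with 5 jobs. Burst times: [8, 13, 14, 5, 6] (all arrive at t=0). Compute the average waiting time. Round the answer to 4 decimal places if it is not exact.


FCFS order (as given): [8, 13, 14, 5, 6]
Waiting times:
  Job 1: wait = 0
  Job 2: wait = 8
  Job 3: wait = 21
  Job 4: wait = 35
  Job 5: wait = 40
Sum of waiting times = 104
Average waiting time = 104/5 = 20.8

20.8


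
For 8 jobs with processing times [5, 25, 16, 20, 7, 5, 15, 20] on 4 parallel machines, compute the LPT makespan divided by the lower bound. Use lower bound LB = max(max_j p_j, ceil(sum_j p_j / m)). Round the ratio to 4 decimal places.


LPT order: [25, 20, 20, 16, 15, 7, 5, 5]
Machine loads after assignment: [30, 27, 25, 31]
LPT makespan = 31
Lower bound = max(max_job, ceil(total/4)) = max(25, 29) = 29
Ratio = 31 / 29 = 1.069

1.069


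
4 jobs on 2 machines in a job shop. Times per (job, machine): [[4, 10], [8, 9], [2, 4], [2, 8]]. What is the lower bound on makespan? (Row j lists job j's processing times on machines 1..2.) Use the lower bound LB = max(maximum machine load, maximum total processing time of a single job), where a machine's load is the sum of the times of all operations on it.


Machine loads:
  Machine 1: 4 + 8 + 2 + 2 = 16
  Machine 2: 10 + 9 + 4 + 8 = 31
Max machine load = 31
Job totals:
  Job 1: 14
  Job 2: 17
  Job 3: 6
  Job 4: 10
Max job total = 17
Lower bound = max(31, 17) = 31

31


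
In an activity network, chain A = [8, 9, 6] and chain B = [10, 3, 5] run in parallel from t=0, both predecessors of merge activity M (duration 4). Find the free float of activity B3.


ES(B3) = sum of predecessors on chain B = 13
EF(B3) = ES + duration = 13 + 5 = 18
Successor of B3 is M. ES(M) = max(sum(A), sum(B)) = max(23, 18) = 23
Free float = ES(successor) - EF(current) = 23 - 18 = 5

5


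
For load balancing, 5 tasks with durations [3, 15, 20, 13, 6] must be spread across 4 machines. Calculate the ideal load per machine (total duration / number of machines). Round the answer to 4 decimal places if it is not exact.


Total processing time = 3 + 15 + 20 + 13 + 6 = 57
Number of machines = 4
Ideal balanced load = 57 / 4 = 14.25

14.25


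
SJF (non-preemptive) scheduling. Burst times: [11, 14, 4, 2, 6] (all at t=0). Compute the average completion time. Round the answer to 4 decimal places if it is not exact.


SJF order (ascending): [2, 4, 6, 11, 14]
Completion times:
  Job 1: burst=2, C=2
  Job 2: burst=4, C=6
  Job 3: burst=6, C=12
  Job 4: burst=11, C=23
  Job 5: burst=14, C=37
Average completion = 80/5 = 16.0

16.0


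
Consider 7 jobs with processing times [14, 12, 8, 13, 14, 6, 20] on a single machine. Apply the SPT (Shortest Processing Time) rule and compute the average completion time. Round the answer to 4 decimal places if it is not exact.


Sort jobs by processing time (SPT order): [6, 8, 12, 13, 14, 14, 20]
Compute completion times sequentially:
  Job 1: processing = 6, completes at 6
  Job 2: processing = 8, completes at 14
  Job 3: processing = 12, completes at 26
  Job 4: processing = 13, completes at 39
  Job 5: processing = 14, completes at 53
  Job 6: processing = 14, completes at 67
  Job 7: processing = 20, completes at 87
Sum of completion times = 292
Average completion time = 292/7 = 41.7143

41.7143


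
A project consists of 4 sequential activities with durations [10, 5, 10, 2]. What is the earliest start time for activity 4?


Activity 4 starts after activities 1 through 3 complete.
Predecessor durations: [10, 5, 10]
ES = 10 + 5 + 10 = 25

25


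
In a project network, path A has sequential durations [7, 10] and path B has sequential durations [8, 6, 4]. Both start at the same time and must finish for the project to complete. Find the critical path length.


Path A total = 7 + 10 = 17
Path B total = 8 + 6 + 4 = 18
Critical path = longest path = max(17, 18) = 18

18


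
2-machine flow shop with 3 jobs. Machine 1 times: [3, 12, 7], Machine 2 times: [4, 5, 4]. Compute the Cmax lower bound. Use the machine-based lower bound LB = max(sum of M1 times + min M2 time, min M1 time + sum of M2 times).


LB1 = sum(M1 times) + min(M2 times) = 22 + 4 = 26
LB2 = min(M1 times) + sum(M2 times) = 3 + 13 = 16
Lower bound = max(LB1, LB2) = max(26, 16) = 26

26


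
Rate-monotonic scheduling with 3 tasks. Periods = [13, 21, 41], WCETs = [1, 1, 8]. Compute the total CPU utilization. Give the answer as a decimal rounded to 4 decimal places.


Compute individual utilizations (exact fractions):
  Task 1: C/T = 1/13 (approx. 0.0769)
  Task 2: C/T = 1/21 (approx. 0.0476)
  Task 3: C/T = 8/41 (approx. 0.1951)
Total utilization U = 1/13 + 1/21 + 8/41 = 3578/11193
Rounded to 4 decimal places: U = 0.3197
RM (Liu & Layland) bound for 3 tasks = 0.779763; compare with U = 3578/11193 (approx. 0.319664)
U <= bound, so schedulable by RM sufficient condition.

0.3197


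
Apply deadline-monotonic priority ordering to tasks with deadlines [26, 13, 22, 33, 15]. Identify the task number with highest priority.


Sort tasks by relative deadline (ascending):
  Task 2: deadline = 13
  Task 5: deadline = 15
  Task 3: deadline = 22
  Task 1: deadline = 26
  Task 4: deadline = 33
Priority order (highest first): [2, 5, 3, 1, 4]
Highest priority task = 2

2


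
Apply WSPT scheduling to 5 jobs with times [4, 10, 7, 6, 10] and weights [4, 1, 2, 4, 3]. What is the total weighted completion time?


Compute p/w ratios and sort ascending (WSPT): [(4, 4), (6, 4), (10, 3), (7, 2), (10, 1)]
Compute weighted completion times:
  Job (p=4,w=4): C=4, w*C=4*4=16
  Job (p=6,w=4): C=10, w*C=4*10=40
  Job (p=10,w=3): C=20, w*C=3*20=60
  Job (p=7,w=2): C=27, w*C=2*27=54
  Job (p=10,w=1): C=37, w*C=1*37=37
Total weighted completion time = 207

207


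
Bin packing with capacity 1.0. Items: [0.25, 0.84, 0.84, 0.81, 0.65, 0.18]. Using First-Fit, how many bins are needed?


Place items sequentially using First-Fit:
  Item 0.25 -> new Bin 1
  Item 0.84 -> new Bin 2
  Item 0.84 -> new Bin 3
  Item 0.81 -> new Bin 4
  Item 0.65 -> Bin 1 (now 0.9)
  Item 0.18 -> Bin 4 (now 0.99)
Total bins used = 4

4


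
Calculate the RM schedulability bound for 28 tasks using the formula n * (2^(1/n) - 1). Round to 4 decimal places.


Compute 2^(1/28) = 1.0250642120
Subtract 1: 1.0250642120 - 1 = 0.0250642120
Multiply by n: 28 * 0.0250642120 = 0.7017979360
Round to 4 dp: 0.7018

0.7018


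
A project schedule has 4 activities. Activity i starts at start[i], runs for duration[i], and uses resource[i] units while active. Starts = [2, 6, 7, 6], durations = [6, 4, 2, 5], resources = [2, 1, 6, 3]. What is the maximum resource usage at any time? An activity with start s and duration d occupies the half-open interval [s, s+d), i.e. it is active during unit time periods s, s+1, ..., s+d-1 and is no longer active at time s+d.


Each activity i is active on [start_i, start_i + duration_i).
Compute total resource usage per time slot:
  t=0: active resources = [], total = 0
  t=1: active resources = [], total = 0
  t=2: active resources = [2], total = 2
  t=3: active resources = [2], total = 2
  t=4: active resources = [2], total = 2
  t=5: active resources = [2], total = 2
  t=6: active resources = [2, 1, 3], total = 6
  t=7: active resources = [2, 1, 6, 3], total = 12
  t=8: active resources = [1, 6, 3], total = 10
  t=9: active resources = [1, 3], total = 4
  t=10: active resources = [3], total = 3
Peak resource demand = 12

12
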